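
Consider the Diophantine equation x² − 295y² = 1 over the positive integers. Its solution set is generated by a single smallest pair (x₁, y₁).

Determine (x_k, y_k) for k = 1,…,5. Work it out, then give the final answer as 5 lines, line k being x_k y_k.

√295 = [17; 5,1,2,3,2,6,2,3,2,1,5,34, …], period ℓ=12 (even) → k=11
a_0=17:  p_0=17·1+0=17,  q_0=17·0+1=1
…
a_2=1:  p_2=1·86+17=103,  q_2=1·5+1=6
a_3=2:  p_3=2·103+86=292,  q_3=2·6+5=17
…
a_5=2:  p_5=2·979+292=2250,  q_5=2·57+17=131
…
a_7=2:  p_7=2·14479+2250=31208,  q_7=2·843+131=1817
…
a_10=1:  p_10=1·247414+108103=355517,  q_10=1·14405+6294=20699
a_11=5:  p_11=5·355517+247414=2024999,  q_11=5·20699+14405=117900
(x₁, y₁) = (2024999, 117900);  2024999² − 295·117900² = 1 ✓
k=2:  x_2 = 2024999·2024999+295·117900·117900 = 8201241900001,  y_2 = 2024999·117900+117900·2024999 = 477494764200
k=3:  x_3 = 2024999·8201241900001+295·117900·477494764200 = 33215013292518224999,  y_3 = 2024999·477494764200+117900·8201241900001 = 1933852840020353700
k=4:  x_4 = 2024999·33215013292518224999+295·117900·1933852840020353700 = 134520737404664024967600001,  y_4 = 2024999·1933852840020353700+117900·33215013292518224999 = 7832100134376274949528400
k=5:  x_5 = 2024999·134520737404664024967600001+295·117900·7832100134376274949528400 = 544808717447381276777437550624999,  y_5 = 2024999·7832100134376274949528400+117900·134520737404664024967600001 = 31719989880021710940200100589500

2024999 117900
8201241900001 477494764200
33215013292518224999 1933852840020353700
134520737404664024967600001 7832100134376274949528400
544808717447381276777437550624999 31719989880021710940200100589500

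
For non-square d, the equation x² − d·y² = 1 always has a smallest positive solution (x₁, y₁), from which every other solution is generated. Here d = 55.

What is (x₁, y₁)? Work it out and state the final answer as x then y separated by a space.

89 12

[7; 2,2,2,14] for √55; ℓ=4 ⇒ convergent index 3
step 0: (7, 1)  from 7·(1,0) + (0,1)
…
step 2: (37, 5)  from 2·(15,2) + (7,1)
step 3: (89, 12)  from 2·(37,5) + (15,2)
fundamental: x₁=89, y₁=12  (since 7921 − 55·144 = 1)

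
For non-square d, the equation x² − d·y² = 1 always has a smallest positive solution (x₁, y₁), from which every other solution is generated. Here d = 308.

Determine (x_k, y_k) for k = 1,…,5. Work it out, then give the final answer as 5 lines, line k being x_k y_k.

351 20
246401 14040
172973151 9856060
121426905601 6918940080
85241514758751 4857086080100

√308 = [17; 1,1,4,1,1,34, …], period ℓ=6 (even) → k=5
a_0=17:  p_0=17·1+0=17,  q_0=17·0+1=1
a_1=1:  p_1=1·17+1=18,  q_1=1·1+0=1
…
a_3=4:  p_3=4·35+18=158,  q_3=4·2+1=9
a_4=1:  p_4=1·158+35=193,  q_4=1·9+2=11
a_5=1:  p_5=1·193+158=351,  q_5=1·11+9=20
→ (351, 20).  Check: 351²=123201, 308·20²=123200, difference 1.
(x_2, y_2) = (351·351 + 308·20·20, 351·20 + 20·351) = (246401, 14040)
(x_3, y_3) = (351·246401 + 308·20·14040, 351·14040 + 20·246401) = (172973151, 9856060)
(x_4, y_4) = (351·172973151 + 308·20·9856060, 351·9856060 + 20·172973151) = (121426905601, 6918940080)
(x_5, y_5) = (351·121426905601 + 308·20·6918940080, 351·6918940080 + 20·121426905601) = (85241514758751, 4857086080100)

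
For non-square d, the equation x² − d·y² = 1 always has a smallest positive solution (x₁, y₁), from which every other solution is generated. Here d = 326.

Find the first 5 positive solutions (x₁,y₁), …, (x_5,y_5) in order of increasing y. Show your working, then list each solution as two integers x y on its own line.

[18; 18,36] for √326; ℓ=2 ⇒ convergent index 1
a_0=18:  p_0=18·1+0=18,  q_0=18·0+1=1
a_1=18:  p_1=18·18+1=325,  q_1=18·1+0=18
(x₁, y₁) = (325, 18);  325² − 326·18² = 1 ✓
n=2: (325,18)∘(325,18) = (325·325+326·18·18, 325·18+18·325) = (211249,11700)
n=3: (211249,11700)∘(325,18) = (325·211249+326·18·11700, 325·11700+18·211249) = (137311525,7604982)
n=4: (137311525,7604982)∘(325,18) = (325·137311525+326·18·7604982, 325·7604982+18·137311525) = (89252280001,4943226600)
n=5: (89252280001,4943226600)∘(325,18) = (325·89252280001+326·18·4943226600, 325·4943226600+18·89252280001) = (58013844689125,3213089685018)

325 18
211249 11700
137311525 7604982
89252280001 4943226600
58013844689125 3213089685018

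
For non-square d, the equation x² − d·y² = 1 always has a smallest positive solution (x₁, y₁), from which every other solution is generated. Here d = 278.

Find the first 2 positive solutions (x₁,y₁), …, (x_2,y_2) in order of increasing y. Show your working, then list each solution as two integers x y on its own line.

2501 150
12510001 750300

√278 → a₀=16, period (1,2,16,2,1,32); ℓ=6 even so k=5
a_0=16:  p_0=16·1+0=16,  q_0=16·0+1=1
…
a_4=2:  p_4=2·817+50=1684,  q_4=2·49+3=101
a_5=1:  p_5=1·1684+817=2501,  q_5=1·101+49=150
→ (2501, 150).  Check: 2501²=6255001, 278·150²=6255000, difference 1.
(2501+150√278)^2 = 12510001 + 750300√278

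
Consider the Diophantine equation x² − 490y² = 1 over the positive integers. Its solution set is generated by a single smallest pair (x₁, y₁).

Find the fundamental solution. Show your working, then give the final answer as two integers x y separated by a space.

[22; 7,2,1,4,4,4,1,2,7,44] for √490; ℓ=10 ⇒ convergent index 9
i=0: a=22 ⇒ p=22, q=1
…
i=3: a=1 ⇒ p=487, q=22
…
i=6: a=4 ⇒ p=40708, q=1839
…
i=8: a=2 ⇒ p=141338, q=6385
i=9: a=7 ⇒ p=1039681, q=46968
→ (1039681, 46968).  Check: 1039681²=1080936581761, 490·46968²=1080936581760, difference 1.

1039681 46968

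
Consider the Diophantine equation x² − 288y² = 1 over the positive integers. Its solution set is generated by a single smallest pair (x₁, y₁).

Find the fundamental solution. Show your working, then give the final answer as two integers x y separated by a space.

17 1

√288 = [16; 1,32, …], period ℓ=2 (even) → k=1
i=0: a=16 ⇒ p=16, q=1
i=1: a=1 ⇒ p=17, q=1
(x₁, y₁) = (17, 1);  17² − 288·1² = 1 ✓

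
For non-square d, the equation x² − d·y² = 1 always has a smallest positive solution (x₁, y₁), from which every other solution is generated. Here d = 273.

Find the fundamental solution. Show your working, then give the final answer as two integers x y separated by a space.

d=273: √d = [16; 1,1,10,1,1,32] (ℓ=6, even), read p_5/q_5
k=0  a_k=16  p_k/q_k = 16/1
k=1  a_k=1  p_k/q_k = 17/1
…
k=3  a_k=10  p_k/q_k = 347/21
k=4  a_k=1  p_k/q_k = 380/23
k=5  a_k=1  p_k/q_k = 727/44
(x₁, y₁) = (727, 44);  727² − 273·44² = 1 ✓

727 44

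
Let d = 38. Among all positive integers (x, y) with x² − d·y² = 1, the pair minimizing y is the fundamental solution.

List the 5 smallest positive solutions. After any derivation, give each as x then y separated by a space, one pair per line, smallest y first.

37 6
2737 444
202501 32850
14982337 2430456
1108490437 179820894

d=38: √d = [6; 6,12] (ℓ=2, even), read p_1/q_1
step 0: (6, 1)  from 6·(1,0) + (0,1)
step 1: (37, 6)  from 6·(6,1) + (1,0)
fundamental: x₁=37, y₁=6  (since 1369 − 38·36 = 1)
(37+6√38)^2 = 2737 + 444√38
(37+6√38)^3 = 202501 + 32850√38
(37+6√38)^4 = 14982337 + 2430456√38
(37+6√38)^5 = 1108490437 + 179820894√38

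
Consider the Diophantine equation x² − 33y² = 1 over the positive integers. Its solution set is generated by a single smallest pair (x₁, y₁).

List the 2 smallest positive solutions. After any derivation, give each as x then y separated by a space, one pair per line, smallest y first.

23 4
1057 184

√33 = [5; 1,2,1,10, …], period ℓ=4 (even) → k=3
step 0: (5, 1)  from 5·(1,0) + (0,1)
…
step 2: (17, 3)  from 2·(6,1) + (5,1)
step 3: (23, 4)  from 1·(17,3) + (6,1)
(x₁, y₁) = (23, 4);  23² − 33·4² = 1 ✓
k=2:  x_2 = 23·23+33·4·4 = 1057,  y_2 = 23·4+4·23 = 184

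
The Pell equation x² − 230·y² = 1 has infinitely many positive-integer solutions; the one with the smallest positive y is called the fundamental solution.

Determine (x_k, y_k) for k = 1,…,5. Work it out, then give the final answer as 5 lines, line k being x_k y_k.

91 6
16561 1092
3014011 198738
548533441 36169224
99830072251 6582600030

[15; 6,30] for √230; ℓ=2 ⇒ convergent index 1
k=0  a_k=15  p_k/q_k = 15/1
k=1  a_k=6  p_k/q_k = 91/6
fundamental: x₁=91, y₁=6  (since 8281 − 230·36 = 1)
k=2:  x_2 = 91·91+230·6·6 = 16561,  y_2 = 91·6+6·91 = 1092
k=3:  x_3 = 91·16561+230·6·1092 = 3014011,  y_3 = 91·1092+6·16561 = 198738
k=4:  x_4 = 91·3014011+230·6·198738 = 548533441,  y_4 = 91·198738+6·3014011 = 36169224
k=5:  x_5 = 91·548533441+230·6·36169224 = 99830072251,  y_5 = 91·36169224+6·548533441 = 6582600030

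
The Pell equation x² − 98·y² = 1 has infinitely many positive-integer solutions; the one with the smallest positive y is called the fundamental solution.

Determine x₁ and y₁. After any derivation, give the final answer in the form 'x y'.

99 10

√98 = [9; 1,8,1,18, …], period ℓ=4 (even) → k=3
k=0  a_k=9  p_k/q_k = 9/1
k=1  a_k=1  p_k/q_k = 10/1
k=2  a_k=8  p_k/q_k = 89/9
k=3  a_k=1  p_k/q_k = 99/10
(x₁, y₁) = (99, 10);  99² − 98·10² = 1 ✓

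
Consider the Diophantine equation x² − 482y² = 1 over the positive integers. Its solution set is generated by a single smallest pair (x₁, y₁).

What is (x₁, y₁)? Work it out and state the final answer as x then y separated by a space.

√482 → a₀=21, period (1,20,1,42); ℓ=4 even so k=3
k=0  a_k=21  p_k/q_k = 21/1
k=1  a_k=1  p_k/q_k = 22/1
k=2  a_k=20  p_k/q_k = 461/21
k=3  a_k=1  p_k/q_k = 483/22
fundamental: x₁=483, y₁=22  (since 233289 − 482·484 = 1)

483 22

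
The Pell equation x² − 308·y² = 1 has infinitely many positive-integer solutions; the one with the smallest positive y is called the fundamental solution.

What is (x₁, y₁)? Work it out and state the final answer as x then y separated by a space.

d=308: √d = [17; 1,1,4,1,1,34] (ℓ=6, even), read p_5/q_5
k=0  a_k=17  p_k/q_k = 17/1
…
k=2  a_k=1  p_k/q_k = 35/2
k=3  a_k=4  p_k/q_k = 158/9
k=4  a_k=1  p_k/q_k = 193/11
k=5  a_k=1  p_k/q_k = 351/20
(x₁, y₁) = (351, 20);  351² − 308·20² = 1 ✓

351 20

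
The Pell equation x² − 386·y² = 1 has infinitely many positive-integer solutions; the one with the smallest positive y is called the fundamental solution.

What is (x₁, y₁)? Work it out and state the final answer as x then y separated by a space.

√386 → a₀=19, period (1,1,1,4,1,18,1,4,1,1,1,38); ℓ=12 even so k=11
step 0: (19, 1)  from 19·(1,0) + (0,1)
step 1: (20, 1)  from 1·(19,1) + (1,0)
step 2: (39, 2)  from 1·(20,1) + (19,1)
step 3: (59, 3)  from 1·(39,2) + (20,1)
step 4: (275, 14)  from 4·(59,3) + (39,2)
step 5: (334, 17)  from 1·(275,14) + (59,3)
…
step 9: (39392, 2005)  from 1·(32771,1668) + (6621,337)
step 10: (72163, 3673)  from 1·(39392,2005) + (32771,1668)
step 11: (111555, 5678)  from 1·(72163,3673) + (39392,2005)
fundamental: x₁=111555, y₁=5678  (since 12444518025 − 386·32239684 = 1)

111555 5678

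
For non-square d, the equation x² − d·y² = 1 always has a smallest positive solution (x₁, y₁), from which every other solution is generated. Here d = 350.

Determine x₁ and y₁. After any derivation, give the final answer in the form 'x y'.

√350 = [18; 1,2,2,2,1,36, …], period ℓ=6 (even) → k=5
i=0: a=18 ⇒ p=18, q=1
…
i=4: a=2 ⇒ p=318, q=17
i=5: a=1 ⇒ p=449, q=24
→ (449, 24).  Check: 449²=201601, 350·24²=201600, difference 1.

449 24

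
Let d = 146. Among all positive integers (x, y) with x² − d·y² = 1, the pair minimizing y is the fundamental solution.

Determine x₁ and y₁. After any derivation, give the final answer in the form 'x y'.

145 12

√146 = [12; 12,24, …], period ℓ=2 (even) → k=1
step 0: (12, 1)  from 12·(1,0) + (0,1)
step 1: (145, 12)  from 12·(12,1) + (1,0)
(x₁, y₁) = (145, 12);  145² − 146·12² = 1 ✓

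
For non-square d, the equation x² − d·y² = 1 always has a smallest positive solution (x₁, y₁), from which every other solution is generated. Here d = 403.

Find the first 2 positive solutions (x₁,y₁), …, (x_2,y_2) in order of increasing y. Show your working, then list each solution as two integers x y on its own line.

d=403: √d = [20; 13,2,1,3,1,3,1,2,13,40] (ℓ=10, even), read p_9/q_9
i=0: a=20 ⇒ p=20, q=1
i=1: a=13 ⇒ p=261, q=13
…
i=3: a=1 ⇒ p=803, q=40
…
i=5: a=1 ⇒ p=3754, q=187
…
i=7: a=1 ⇒ p=17967, q=895
i=8: a=2 ⇒ p=50147, q=2498
i=9: a=13 ⇒ p=669878, q=33369
→ (669878, 33369).  Check: 669878²=448736534884, 403·33369²=448736534883, difference 1.
n=2: (669878,33369)∘(669878,33369) = (669878·669878+403·33369·33369, 669878·33369+33369·669878) = (897473069767,44706317964)

669878 33369
897473069767 44706317964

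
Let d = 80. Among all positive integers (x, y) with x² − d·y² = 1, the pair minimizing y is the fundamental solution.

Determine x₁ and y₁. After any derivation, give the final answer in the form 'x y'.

[8; 1,16] for √80; ℓ=2 ⇒ convergent index 1
k=0  a_k=8  p_k/q_k = 8/1
k=1  a_k=1  p_k/q_k = 9/1
(x₁, y₁) = (9, 1);  9² − 80·1² = 1 ✓

9 1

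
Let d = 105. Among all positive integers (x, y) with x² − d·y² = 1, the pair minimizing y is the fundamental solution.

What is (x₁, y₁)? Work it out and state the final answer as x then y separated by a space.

41 4

d=105: √d = [10; 4,20] (ℓ=2, even), read p_1/q_1
k=0  a_k=10  p_k/q_k = 10/1
k=1  a_k=4  p_k/q_k = 41/4
(x₁, y₁) = (41, 4);  41² − 105·4² = 1 ✓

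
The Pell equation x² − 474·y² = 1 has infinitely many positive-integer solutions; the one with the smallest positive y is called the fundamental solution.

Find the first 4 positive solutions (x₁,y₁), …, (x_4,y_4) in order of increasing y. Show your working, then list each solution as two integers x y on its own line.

d=474: √d = [21; 1,3,2,1,1,…,3,1,42] (ℓ=14, even), read p_13/q_13
i=0: a=21 ⇒ p=21, q=1
…
i=2: a=3 ⇒ p=87, q=4
…
i=7: a=6 ⇒ p=5051, q=232
…
i=12: a=3 ⇒ p=149331, q=6859
i=13: a=1 ⇒ p=193549, q=8890
→ (193549, 8890).  Check: 193549²=37461215401, 474·8890²=37461215400, difference 1.
(193549+8890√474)^2 = 74922430801 + 3441301220√474
(193549+8890√474)^3 = 29002323118011949 + 1332120819650670√474
(193549+8890√474)^4 = 11226741274261267003201 + 515661305041693754440√474

193549 8890
74922430801 3441301220
29002323118011949 1332120819650670
11226741274261267003201 515661305041693754440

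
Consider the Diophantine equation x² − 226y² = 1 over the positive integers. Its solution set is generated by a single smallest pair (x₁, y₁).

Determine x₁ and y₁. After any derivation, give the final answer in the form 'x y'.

[15; 30] for √226; ℓ=1 ⇒ convergent index 1
step 0: (15, 1)  from 15·(1,0) + (0,1)
step 1: (451, 30)  from 30·(15,1) + (1,0)
→ (451, 30).  Check: 451²=203401, 226·30²=203400, difference 1.

451 30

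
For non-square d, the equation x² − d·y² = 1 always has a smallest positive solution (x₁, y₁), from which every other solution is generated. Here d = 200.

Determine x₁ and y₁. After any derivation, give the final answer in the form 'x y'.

[14; 7,28] for √200; ℓ=2 ⇒ convergent index 1
k=0  a_k=14  p_k/q_k = 14/1
k=1  a_k=7  p_k/q_k = 99/7
→ (99, 7).  Check: 99²=9801, 200·7²=9800, difference 1.

99 7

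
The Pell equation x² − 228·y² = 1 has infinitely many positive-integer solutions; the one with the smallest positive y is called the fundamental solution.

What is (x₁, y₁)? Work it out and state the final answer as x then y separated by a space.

[15; 10,30] for √228; ℓ=2 ⇒ convergent index 1
step 0: (15, 1)  from 15·(1,0) + (0,1)
step 1: (151, 10)  from 10·(15,1) + (1,0)
(x₁, y₁) = (151, 10);  151² − 228·10² = 1 ✓

151 10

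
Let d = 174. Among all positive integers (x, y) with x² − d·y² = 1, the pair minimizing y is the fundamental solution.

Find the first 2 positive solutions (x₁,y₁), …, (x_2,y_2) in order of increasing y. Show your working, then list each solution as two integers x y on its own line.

1451 110
4210801 319220

√174 → a₀=13, period (5,4,5,26); ℓ=4 even so k=3
i=0: a=13 ⇒ p=13, q=1
i=1: a=5 ⇒ p=66, q=5
i=2: a=4 ⇒ p=277, q=21
i=3: a=5 ⇒ p=1451, q=110
fundamental: x₁=1451, y₁=110  (since 2105401 − 174·12100 = 1)
k=2:  x_2 = 1451·1451+174·110·110 = 4210801,  y_2 = 1451·110+110·1451 = 319220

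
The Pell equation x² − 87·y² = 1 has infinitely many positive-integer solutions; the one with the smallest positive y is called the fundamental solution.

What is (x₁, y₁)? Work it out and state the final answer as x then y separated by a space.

[9; 3,18] for √87; ℓ=2 ⇒ convergent index 1
i=0: a=9 ⇒ p=9, q=1
i=1: a=3 ⇒ p=28, q=3
(x₁, y₁) = (28, 3);  28² − 87·3² = 1 ✓

28 3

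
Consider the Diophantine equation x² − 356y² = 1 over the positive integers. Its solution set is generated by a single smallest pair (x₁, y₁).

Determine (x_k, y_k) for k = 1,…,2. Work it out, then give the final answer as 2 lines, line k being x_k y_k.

√356 → a₀=18, period (1,6,1,1,2,…,6,1,36); ℓ=14 even so k=13
step 0: (18, 1)  from 18·(1,0) + (0,1)
…
step 2: (132, 7)  from 6·(19,1) + (18,1)
step 3: (151, 8)  from 1·(132,7) + (19,1)
…
step 8: (9717, 515)  from 1·(8717,462) + (1000,53)
step 9: (28151, 1492)  from 2·(9717,515) + (8717,462)
…
step 12: (433982, 23001)  from 6·(66019,3499) + (37868,2007)
step 13: (500001, 26500)  from 1·(433982,23001) + (66019,3499)
fundamental: x₁=500001, y₁=26500  (since 250001000001 − 356·702250000 = 1)
(500001+26500√356)^2 = 500002000001 + 26500053000√356

500001 26500
500002000001 26500053000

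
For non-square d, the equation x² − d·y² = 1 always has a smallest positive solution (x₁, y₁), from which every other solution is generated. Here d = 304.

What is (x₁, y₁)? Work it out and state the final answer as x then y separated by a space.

√304 = [17; 2,3,2,1,1,1,1,1,2,3,2,34, …], period ℓ=12 (even) → k=11
a_0=17:  p_0=17·1+0=17,  q_0=17·0+1=1
a_1=2:  p_1=2·17+1=35,  q_1=2·1+0=2
a_2=3:  p_2=3·35+17=122,  q_2=3·2+1=7
a_3=2:  p_3=2·122+35=279,  q_3=2·7+2=16
a_4=1:  p_4=1·279+122=401,  q_4=1·16+7=23
…
a_6=1:  p_6=1·680+401=1081,  q_6=1·39+23=62
a_7=1:  p_7=1·1081+680=1761,  q_7=1·62+39=101
a_8=1:  p_8=1·1761+1081=2842,  q_8=1·101+62=163
…
a_10=3:  p_10=3·7445+2842=25177,  q_10=3·427+163=1444
a_11=2:  p_11=2·25177+7445=57799,  q_11=2·1444+427=3315
(x₁, y₁) = (57799, 3315);  57799² − 304·3315² = 1 ✓

57799 3315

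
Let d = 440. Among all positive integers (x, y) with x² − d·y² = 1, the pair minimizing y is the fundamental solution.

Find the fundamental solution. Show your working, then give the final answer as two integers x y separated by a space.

d=440: √d = [20; 1,40] (ℓ=2, even), read p_1/q_1
a_0=20:  p_0=20·1+0=20,  q_0=20·0+1=1
a_1=1:  p_1=1·20+1=21,  q_1=1·1+0=1
fundamental: x₁=21, y₁=1  (since 441 − 440·1 = 1)

21 1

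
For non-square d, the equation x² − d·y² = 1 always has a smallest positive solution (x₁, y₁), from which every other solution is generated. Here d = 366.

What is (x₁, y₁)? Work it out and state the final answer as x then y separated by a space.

907925 47458

√366 = [19; 7,1,1,1,2,12,2,1,1,1,7,38, …], period ℓ=12 (even) → k=11
a_0=19:  p_0=19·1+0=19,  q_0=19·0+1=1
a_1=7:  p_1=7·19+1=134,  q_1=7·1+0=7
a_2=1:  p_2=1·134+19=153,  q_2=1·7+1=8
a_3=1:  p_3=1·153+134=287,  q_3=1·8+7=15
…
a_6=12:  p_6=12·1167+440=14444,  q_6=12·61+23=755
a_7=2:  p_7=2·14444+1167=30055,  q_7=2·755+61=1571
…
a_9=1:  p_9=1·44499+30055=74554,  q_9=1·2326+1571=3897
a_10=1:  p_10=1·74554+44499=119053,  q_10=1·3897+2326=6223
a_11=7:  p_11=7·119053+74554=907925,  q_11=7·6223+3897=47458
(x₁, y₁) = (907925, 47458);  907925² − 366·47458² = 1 ✓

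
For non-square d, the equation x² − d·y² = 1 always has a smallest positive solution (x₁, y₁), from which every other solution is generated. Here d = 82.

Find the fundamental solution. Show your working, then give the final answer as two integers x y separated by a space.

[9; 18] for √82; ℓ=1 ⇒ convergent index 1
i=0: a=9 ⇒ p=9, q=1
i=1: a=18 ⇒ p=163, q=18
fundamental: x₁=163, y₁=18  (since 26569 − 82·324 = 1)

163 18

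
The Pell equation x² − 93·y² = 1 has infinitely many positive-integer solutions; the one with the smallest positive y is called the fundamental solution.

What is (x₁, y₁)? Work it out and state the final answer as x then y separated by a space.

12151 1260

√93 = [9; 1,1,1,4,6,4,1,1,1,18, …], period ℓ=10 (even) → k=9
i=0: a=9 ⇒ p=9, q=1
…
i=2: a=1 ⇒ p=19, q=2
…
i=6: a=4 ⇒ p=3491, q=362
…
i=8: a=1 ⇒ p=7821, q=811
i=9: a=1 ⇒ p=12151, q=1260
(x₁, y₁) = (12151, 1260);  12151² − 93·1260² = 1 ✓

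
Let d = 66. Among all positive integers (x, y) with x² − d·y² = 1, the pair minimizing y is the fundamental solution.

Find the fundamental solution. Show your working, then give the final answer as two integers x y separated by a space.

65 8

√66 = [8; 8,16, …], period ℓ=2 (even) → k=1
step 0: (8, 1)  from 8·(1,0) + (0,1)
step 1: (65, 8)  from 8·(8,1) + (1,0)
→ (65, 8).  Check: 65²=4225, 66·8²=4224, difference 1.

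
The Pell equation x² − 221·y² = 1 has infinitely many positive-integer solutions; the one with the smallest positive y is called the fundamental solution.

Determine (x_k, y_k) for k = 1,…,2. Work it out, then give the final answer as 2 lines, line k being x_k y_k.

d=221: √d = [14; 1,6,2,6,1,28] (ℓ=6, even), read p_5/q_5
k=0  a_k=14  p_k/q_k = 14/1
…
k=4  a_k=6  p_k/q_k = 1442/97
k=5  a_k=1  p_k/q_k = 1665/112
→ (1665, 112).  Check: 1665²=2772225, 221·112²=2772224, difference 1.
(x_2, y_2) = (1665·1665 + 221·112·112, 1665·112 + 112·1665) = (5544449, 372960)

1665 112
5544449 372960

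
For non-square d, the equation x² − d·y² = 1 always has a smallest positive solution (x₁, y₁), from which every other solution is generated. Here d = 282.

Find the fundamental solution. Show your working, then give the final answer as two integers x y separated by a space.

2351 140

√282 = [16; 1,3,1,4,1,3,1,32, …], period ℓ=8 (even) → k=7
step 0: (16, 1)  from 16·(1,0) + (0,1)
…
step 2: (67, 4)  from 3·(17,1) + (16,1)
…
step 6: (1864, 111)  from 3·(487,29) + (403,24)
step 7: (2351, 140)  from 1·(1864,111) + (487,29)
fundamental: x₁=2351, y₁=140  (since 5527201 − 282·19600 = 1)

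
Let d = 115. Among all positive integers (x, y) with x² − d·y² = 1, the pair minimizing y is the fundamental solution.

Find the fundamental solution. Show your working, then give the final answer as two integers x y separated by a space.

1126 105

√115 = [10; 1,2,1,1,1,1,1,2,1,20, …], period ℓ=10 (even) → k=9
a_0=10:  p_0=10·1+0=10,  q_0=10·0+1=1
a_1=1:  p_1=1·10+1=11,  q_1=1·1+0=1
a_2=2:  p_2=2·11+10=32,  q_2=2·1+1=3
…
a_4=1:  p_4=1·43+32=75,  q_4=1·4+3=7
…
a_6=1:  p_6=1·118+75=193,  q_6=1·11+7=18
a_7=1:  p_7=1·193+118=311,  q_7=1·18+11=29
a_8=2:  p_8=2·311+193=815,  q_8=2·29+18=76
a_9=1:  p_9=1·815+311=1126,  q_9=1·76+29=105
→ (1126, 105).  Check: 1126²=1267876, 115·105²=1267875, difference 1.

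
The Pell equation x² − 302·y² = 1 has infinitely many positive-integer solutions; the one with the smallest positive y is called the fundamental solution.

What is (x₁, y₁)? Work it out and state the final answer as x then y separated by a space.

4276623 246092

d=302: √d = [17; 2,1,1,1,4,…,1,2,34] (ℓ=16, even), read p_15/q_15
k=0  a_k=17  p_k/q_k = 17/1
k=1  a_k=2  p_k/q_k = 35/2
k=2  a_k=1  p_k/q_k = 52/3
k=3  a_k=1  p_k/q_k = 87/5
k=4  a_k=1  p_k/q_k = 139/8
…
k=6  a_k=2  p_k/q_k = 1425/82
k=7  a_k=1  p_k/q_k = 2068/119
k=8  a_k=16  p_k/q_k = 34513/1986
…
k=10  a_k=2  p_k/q_k = 107675/6196
k=11  a_k=4  p_k/q_k = 467281/26889
…
k=13  a_k=1  p_k/q_k = 1042237/59974
k=14  a_k=1  p_k/q_k = 1617193/93059
k=15  a_k=2  p_k/q_k = 4276623/246092
(x₁, y₁) = (4276623, 246092);  4276623² − 302·246092² = 1 ✓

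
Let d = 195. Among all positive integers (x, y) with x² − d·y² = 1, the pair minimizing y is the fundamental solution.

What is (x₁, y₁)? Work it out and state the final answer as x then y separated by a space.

d=195: √d = [13; 1,26] (ℓ=2, even), read p_1/q_1
step 0: (13, 1)  from 13·(1,0) + (0,1)
step 1: (14, 1)  from 1·(13,1) + (1,0)
(x₁, y₁) = (14, 1);  14² − 195·1² = 1 ✓

14 1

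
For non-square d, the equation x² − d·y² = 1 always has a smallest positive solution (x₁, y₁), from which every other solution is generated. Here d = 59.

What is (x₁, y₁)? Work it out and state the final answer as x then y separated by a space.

530 69

d=59: √d = [7; 1,2,7,2,1,14] (ℓ=6, even), read p_5/q_5
a_0=7:  p_0=7·1+0=7,  q_0=7·0+1=1
…
a_2=2:  p_2=2·8+7=23,  q_2=2·1+1=3
…
a_4=2:  p_4=2·169+23=361,  q_4=2·22+3=47
a_5=1:  p_5=1·361+169=530,  q_5=1·47+22=69
fundamental: x₁=530, y₁=69  (since 280900 − 59·4761 = 1)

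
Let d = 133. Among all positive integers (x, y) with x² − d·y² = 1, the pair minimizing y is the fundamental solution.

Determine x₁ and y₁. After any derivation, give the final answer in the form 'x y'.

2588599 224460

√133 = [11; 1,1,7,5,1,…,1,1,22, …], period ℓ=16 (even) → k=15
k=0  a_k=11  p_k/q_k = 11/1
…
k=2  a_k=1  p_k/q_k = 23/2
k=3  a_k=7  p_k/q_k = 173/15
k=4  a_k=5  p_k/q_k = 888/77
…
k=6  a_k=1  p_k/q_k = 1949/169
k=7  a_k=1  p_k/q_k = 3010/261
k=8  a_k=2  p_k/q_k = 7969/691
k=9  a_k=1  p_k/q_k = 10979/952
k=10  a_k=1  p_k/q_k = 18948/1643
k=11  a_k=1  p_k/q_k = 29927/2595
k=12  a_k=5  p_k/q_k = 168583/14618
k=13  a_k=7  p_k/q_k = 1210008/104921
k=14  a_k=1  p_k/q_k = 1378591/119539
k=15  a_k=1  p_k/q_k = 2588599/224460
fundamental: x₁=2588599, y₁=224460  (since 6700844782801 − 133·50382291600 = 1)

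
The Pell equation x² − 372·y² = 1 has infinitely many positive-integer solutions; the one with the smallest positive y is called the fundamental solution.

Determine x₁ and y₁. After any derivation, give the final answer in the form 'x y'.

12151 630

d=372: √d = [19; 3,2,12,2,3,38] (ℓ=6, even), read p_5/q_5
k=0  a_k=19  p_k/q_k = 19/1
k=1  a_k=3  p_k/q_k = 58/3
k=2  a_k=2  p_k/q_k = 135/7
k=3  a_k=12  p_k/q_k = 1678/87
k=4  a_k=2  p_k/q_k = 3491/181
k=5  a_k=3  p_k/q_k = 12151/630
→ (12151, 630).  Check: 12151²=147646801, 372·630²=147646800, difference 1.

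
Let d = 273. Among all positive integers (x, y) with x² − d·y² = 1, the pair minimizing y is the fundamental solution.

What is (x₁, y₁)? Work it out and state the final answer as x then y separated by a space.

727 44

√273 → a₀=16, period (1,1,10,1,1,32); ℓ=6 even so k=5
a_0=16:  p_0=16·1+0=16,  q_0=16·0+1=1
a_1=1:  p_1=1·16+1=17,  q_1=1·1+0=1
a_2=1:  p_2=1·17+16=33,  q_2=1·1+1=2
a_3=10:  p_3=10·33+17=347,  q_3=10·2+1=21
a_4=1:  p_4=1·347+33=380,  q_4=1·21+2=23
a_5=1:  p_5=1·380+347=727,  q_5=1·23+21=44
fundamental: x₁=727, y₁=44  (since 528529 − 273·1936 = 1)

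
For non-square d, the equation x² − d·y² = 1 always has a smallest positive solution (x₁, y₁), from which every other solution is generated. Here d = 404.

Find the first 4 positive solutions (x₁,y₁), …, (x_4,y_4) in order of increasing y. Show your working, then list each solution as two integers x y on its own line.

√404 → a₀=20, period (10,40); ℓ=2 even so k=1
step 0: (20, 1)  from 20·(1,0) + (0,1)
step 1: (201, 10)  from 10·(20,1) + (1,0)
(x₁, y₁) = (201, 10);  201² − 404·10² = 1 ✓
n=2: (201,10)∘(201,10) = (201·201+404·10·10, 201·10+10·201) = (80801,4020)
n=3: (80801,4020)∘(201,10) = (201·80801+404·10·4020, 201·4020+10·80801) = (32481801,1616030)
n=4: (32481801,1616030)∘(201,10) = (201·32481801+404·10·1616030, 201·1616030+10·32481801) = (13057603201,649640040)

201 10
80801 4020
32481801 1616030
13057603201 649640040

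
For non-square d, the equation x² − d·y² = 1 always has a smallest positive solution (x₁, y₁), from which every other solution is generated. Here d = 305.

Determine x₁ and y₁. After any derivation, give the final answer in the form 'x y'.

√305 → a₀=17, period (2,6,2,34); ℓ=4 even so k=3
k=0  a_k=17  p_k/q_k = 17/1
k=1  a_k=2  p_k/q_k = 35/2
k=2  a_k=6  p_k/q_k = 227/13
k=3  a_k=2  p_k/q_k = 489/28
fundamental: x₁=489, y₁=28  (since 239121 − 305·784 = 1)

489 28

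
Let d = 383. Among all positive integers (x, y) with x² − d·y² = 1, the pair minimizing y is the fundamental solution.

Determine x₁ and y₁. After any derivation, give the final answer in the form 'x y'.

18768 959

√383 = [19; 1,1,3,19,3,1,1,38, …], period ℓ=8 (even) → k=7
step 0: (19, 1)  from 19·(1,0) + (0,1)
step 1: (20, 1)  from 1·(19,1) + (1,0)
step 2: (39, 2)  from 1·(20,1) + (19,1)
step 3: (137, 7)  from 3·(39,2) + (20,1)
…
step 5: (8063, 412)  from 3·(2642,135) + (137,7)
step 6: (10705, 547)  from 1·(8063,412) + (2642,135)
step 7: (18768, 959)  from 1·(10705,547) + (8063,412)
→ (18768, 959).  Check: 18768²=352237824, 383·959²=352237823, difference 1.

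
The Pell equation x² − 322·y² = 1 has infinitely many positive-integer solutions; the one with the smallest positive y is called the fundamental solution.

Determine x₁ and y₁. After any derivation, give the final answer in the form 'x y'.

323 18

√322 → a₀=17, period (1,16,1,34); ℓ=4 even so k=3
i=0: a=17 ⇒ p=17, q=1
…
i=2: a=16 ⇒ p=305, q=17
i=3: a=1 ⇒ p=323, q=18
(x₁, y₁) = (323, 18);  323² − 322·18² = 1 ✓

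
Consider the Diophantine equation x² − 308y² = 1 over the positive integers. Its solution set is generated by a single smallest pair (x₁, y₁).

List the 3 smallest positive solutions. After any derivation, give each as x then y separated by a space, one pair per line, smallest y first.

351 20
246401 14040
172973151 9856060

[17; 1,1,4,1,1,34] for √308; ℓ=6 ⇒ convergent index 5
step 0: (17, 1)  from 17·(1,0) + (0,1)
step 1: (18, 1)  from 1·(17,1) + (1,0)
step 2: (35, 2)  from 1·(18,1) + (17,1)
step 3: (158, 9)  from 4·(35,2) + (18,1)
step 4: (193, 11)  from 1·(158,9) + (35,2)
step 5: (351, 20)  from 1·(193,11) + (158,9)
fundamental: x₁=351, y₁=20  (since 123201 − 308·400 = 1)
n=2: (351,20)∘(351,20) = (351·351+308·20·20, 351·20+20·351) = (246401,14040)
n=3: (246401,14040)∘(351,20) = (351·246401+308·20·14040, 351·14040+20·246401) = (172973151,9856060)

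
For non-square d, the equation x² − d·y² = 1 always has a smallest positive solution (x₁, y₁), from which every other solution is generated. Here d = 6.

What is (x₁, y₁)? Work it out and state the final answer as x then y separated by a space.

5 2

[2; 2,4] for √6; ℓ=2 ⇒ convergent index 1
i=0: a=2 ⇒ p=2, q=1
i=1: a=2 ⇒ p=5, q=2
(x₁, y₁) = (5, 2);  5² − 6·2² = 1 ✓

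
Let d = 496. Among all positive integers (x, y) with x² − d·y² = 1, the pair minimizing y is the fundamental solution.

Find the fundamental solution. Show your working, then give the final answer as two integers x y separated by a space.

√496 = [22; 3,1,2,4,1,…,1,3,44, …], period ℓ=16 (even) → k=15
k=0  a_k=22  p_k/q_k = 22/1
k=1  a_k=3  p_k/q_k = 67/3
…
k=4  a_k=4  p_k/q_k = 1069/48
k=5  a_k=1  p_k/q_k = 1314/59
k=6  a_k=1  p_k/q_k = 2383/107
k=7  a_k=2  p_k/q_k = 6080/273
…
k=9  a_k=2  p_k/q_k = 35166/1579
…
k=14  a_k=1  p_k/q_k = 1252502/56239
k=15  a_k=3  p_k/q_k = 4620799/207480
(x₁, y₁) = (4620799, 207480);  4620799² − 496·207480² = 1 ✓

4620799 207480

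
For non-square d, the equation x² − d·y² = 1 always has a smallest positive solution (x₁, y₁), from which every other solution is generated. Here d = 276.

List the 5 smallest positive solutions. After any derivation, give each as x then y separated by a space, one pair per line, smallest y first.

7775 468
120901249 7277400
1880014414175 113163569532
29234224019520001 1759693498945200
454592181623521601375 27363233795434290468

[16; 1,1,1,1,2,2,2,1,1,1,1,32] for √276; ℓ=12 ⇒ convergent index 11
step 0: (16, 1)  from 16·(1,0) + (0,1)
step 1: (17, 1)  from 1·(16,1) + (1,0)
…
step 3: (50, 3)  from 1·(33,2) + (17,1)
step 4: (83, 5)  from 1·(50,3) + (33,2)
step 5: (216, 13)  from 2·(83,5) + (50,3)
…
step 8: (1761, 106)  from 1·(1246,75) + (515,31)
…
step 10: (4768, 287)  from 1·(3007,181) + (1761,106)
step 11: (7775, 468)  from 1·(4768,287) + (3007,181)
fundamental: x₁=7775, y₁=468  (since 60450625 − 276·219024 = 1)
k=2:  x_2 = 7775·7775+276·468·468 = 120901249,  y_2 = 7775·468+468·7775 = 7277400
k=3:  x_3 = 7775·120901249+276·468·7277400 = 1880014414175,  y_3 = 7775·7277400+468·120901249 = 113163569532
k=4:  x_4 = 7775·1880014414175+276·468·113163569532 = 29234224019520001,  y_4 = 7775·113163569532+468·1880014414175 = 1759693498945200
k=5:  x_5 = 7775·29234224019520001+276·468·1759693498945200 = 454592181623521601375,  y_5 = 7775·1759693498945200+468·29234224019520001 = 27363233795434290468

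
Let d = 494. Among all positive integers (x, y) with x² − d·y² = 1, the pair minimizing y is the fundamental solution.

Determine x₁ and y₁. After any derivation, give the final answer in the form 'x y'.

73035 3286

√494 → a₀=22, period (4,2,2,1,2,1,2,2,4,44); ℓ=10 even so k=9
step 0: (22, 1)  from 22·(1,0) + (0,1)
step 1: (89, 4)  from 4·(22,1) + (1,0)
step 2: (200, 9)  from 2·(89,4) + (22,1)
step 3: (489, 22)  from 2·(200,9) + (89,4)
…
step 7: (6979, 314)  from 2·(2556,115) + (1867,84)
step 8: (16514, 743)  from 2·(6979,314) + (2556,115)
step 9: (73035, 3286)  from 4·(16514,743) + (6979,314)
→ (73035, 3286).  Check: 73035²=5334111225, 494·3286²=5334111224, difference 1.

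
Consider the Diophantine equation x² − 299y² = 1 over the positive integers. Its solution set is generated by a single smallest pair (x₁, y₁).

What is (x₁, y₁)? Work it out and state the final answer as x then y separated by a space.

√299 = [17; 3,2,3,34, …], period ℓ=4 (even) → k=3
step 0: (17, 1)  from 17·(1,0) + (0,1)
step 1: (52, 3)  from 3·(17,1) + (1,0)
step 2: (121, 7)  from 2·(52,3) + (17,1)
step 3: (415, 24)  from 3·(121,7) + (52,3)
(x₁, y₁) = (415, 24);  415² − 299·24² = 1 ✓

415 24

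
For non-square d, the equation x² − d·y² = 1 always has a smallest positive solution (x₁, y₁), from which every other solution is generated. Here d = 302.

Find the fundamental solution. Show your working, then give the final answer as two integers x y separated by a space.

d=302: √d = [17; 2,1,1,1,4,…,1,2,34] (ℓ=16, even), read p_15/q_15
i=0: a=17 ⇒ p=17, q=1
…
i=2: a=1 ⇒ p=52, q=3
…
i=5: a=4 ⇒ p=643, q=37
i=6: a=2 ⇒ p=1425, q=82
…
i=10: a=2 ⇒ p=107675, q=6196
…
i=12: a=1 ⇒ p=574956, q=33085
…
i=14: a=1 ⇒ p=1617193, q=93059
i=15: a=2 ⇒ p=4276623, q=246092
(x₁, y₁) = (4276623, 246092);  4276623² − 302·246092² = 1 ✓

4276623 246092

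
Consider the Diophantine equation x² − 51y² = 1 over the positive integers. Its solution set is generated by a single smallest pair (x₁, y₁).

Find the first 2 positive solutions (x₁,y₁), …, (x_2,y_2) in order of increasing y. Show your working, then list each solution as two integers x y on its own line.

√51 = [7; 7,14, …], period ℓ=2 (even) → k=1
step 0: (7, 1)  from 7·(1,0) + (0,1)
step 1: (50, 7)  from 7·(7,1) + (1,0)
(x₁, y₁) = (50, 7);  50² − 51·7² = 1 ✓
k=2:  x_2 = 50·50+51·7·7 = 4999,  y_2 = 50·7+7·50 = 700

50 7
4999 700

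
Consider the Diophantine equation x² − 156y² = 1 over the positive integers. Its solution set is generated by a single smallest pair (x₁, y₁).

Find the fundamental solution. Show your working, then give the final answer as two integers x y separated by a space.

25 2

d=156: √d = [12; 2,24] (ℓ=2, even), read p_1/q_1
step 0: (12, 1)  from 12·(1,0) + (0,1)
step 1: (25, 2)  from 2·(12,1) + (1,0)
fundamental: x₁=25, y₁=2  (since 625 − 156·4 = 1)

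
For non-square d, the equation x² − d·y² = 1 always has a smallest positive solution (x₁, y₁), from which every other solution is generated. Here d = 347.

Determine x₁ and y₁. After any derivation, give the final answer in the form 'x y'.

√347 → a₀=18, period (1,1,1,2,4,…,1,1,36); ℓ=14 even so k=13
k=0  a_k=18  p_k/q_k = 18/1
…
k=4  a_k=2  p_k/q_k = 149/8
k=5  a_k=4  p_k/q_k = 652/35
k=6  a_k=1  p_k/q_k = 801/43
k=7  a_k=17  p_k/q_k = 14269/766
k=8  a_k=1  p_k/q_k = 15070/809
…
k=10  a_k=2  p_k/q_k = 164168/8813
k=11  a_k=1  p_k/q_k = 238717/12815
k=12  a_k=1  p_k/q_k = 402885/21628
k=13  a_k=1  p_k/q_k = 641602/34443
(x₁, y₁) = (641602, 34443);  641602² − 347·34443² = 1 ✓

641602 34443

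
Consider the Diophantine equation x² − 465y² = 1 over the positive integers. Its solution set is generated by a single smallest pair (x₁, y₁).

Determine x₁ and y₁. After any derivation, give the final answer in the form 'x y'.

15871 736

d=465: √d = [21; 1,1,3,2,2,2,3,1,1,42] (ℓ=10, even), read p_9/q_9
k=0  a_k=21  p_k/q_k = 21/1
k=1  a_k=1  p_k/q_k = 22/1
k=2  a_k=1  p_k/q_k = 43/2
k=3  a_k=3  p_k/q_k = 151/7
k=4  a_k=2  p_k/q_k = 345/16
k=5  a_k=2  p_k/q_k = 841/39
…
k=8  a_k=1  p_k/q_k = 8949/415
k=9  a_k=1  p_k/q_k = 15871/736
→ (15871, 736).  Check: 15871²=251888641, 465·736²=251888640, difference 1.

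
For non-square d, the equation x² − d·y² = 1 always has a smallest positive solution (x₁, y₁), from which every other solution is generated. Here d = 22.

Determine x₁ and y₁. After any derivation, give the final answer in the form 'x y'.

√22 → a₀=4, period (1,2,4,2,1,8); ℓ=6 even so k=5
step 0: (4, 1)  from 4·(1,0) + (0,1)
step 1: (5, 1)  from 1·(4,1) + (1,0)
step 2: (14, 3)  from 2·(5,1) + (4,1)
…
step 4: (136, 29)  from 2·(61,13) + (14,3)
step 5: (197, 42)  from 1·(136,29) + (61,13)
→ (197, 42).  Check: 197²=38809, 22·42²=38808, difference 1.

197 42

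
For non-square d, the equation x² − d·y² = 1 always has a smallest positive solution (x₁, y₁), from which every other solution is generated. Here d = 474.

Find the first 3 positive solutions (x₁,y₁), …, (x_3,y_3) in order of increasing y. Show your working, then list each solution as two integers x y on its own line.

193549 8890
74922430801 3441301220
29002323118011949 1332120819650670

d=474: √d = [21; 1,3,2,1,1,…,3,1,42] (ℓ=14, even), read p_13/q_13
a_0=21:  p_0=21·1+0=21,  q_0=21·0+1=1
a_1=1:  p_1=1·21+1=22,  q_1=1·1+0=1
a_2=3:  p_2=3·22+21=87,  q_2=3·1+1=4
a_3=2:  p_3=2·87+22=196,  q_3=2·4+1=9
…
a_5=1:  p_5=1·283+196=479,  q_5=1·13+9=22
a_6=1:  p_6=1·479+283=762,  q_6=1·22+13=35
a_7=6:  p_7=6·762+479=5051,  q_7=6·35+22=232
…
a_9=1:  p_9=1·5813+5051=10864,  q_9=1·267+232=499
…
a_11=2:  p_11=2·16677+10864=44218,  q_11=2·766+499=2031
a_12=3:  p_12=3·44218+16677=149331,  q_12=3·2031+766=6859
a_13=1:  p_13=1·149331+44218=193549,  q_13=1·6859+2031=8890
→ (193549, 8890).  Check: 193549²=37461215401, 474·8890²=37461215400, difference 1.
n=2: (193549,8890)∘(193549,8890) = (193549·193549+474·8890·8890, 193549·8890+8890·193549) = (74922430801,3441301220)
n=3: (74922430801,3441301220)∘(193549,8890) = (193549·74922430801+474·8890·3441301220, 193549·3441301220+8890·74922430801) = (29002323118011949,1332120819650670)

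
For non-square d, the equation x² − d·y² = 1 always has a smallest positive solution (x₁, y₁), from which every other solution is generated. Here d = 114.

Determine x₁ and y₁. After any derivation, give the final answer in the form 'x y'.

1025 96

[10; 1,2,10,2,1,20] for √114; ℓ=6 ⇒ convergent index 5
a_0=10:  p_0=10·1+0=10,  q_0=10·0+1=1
…
a_2=2:  p_2=2·11+10=32,  q_2=2·1+1=3
a_3=10:  p_3=10·32+11=331,  q_3=10·3+1=31
a_4=2:  p_4=2·331+32=694,  q_4=2·31+3=65
a_5=1:  p_5=1·694+331=1025,  q_5=1·65+31=96
→ (1025, 96).  Check: 1025²=1050625, 114·96²=1050624, difference 1.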